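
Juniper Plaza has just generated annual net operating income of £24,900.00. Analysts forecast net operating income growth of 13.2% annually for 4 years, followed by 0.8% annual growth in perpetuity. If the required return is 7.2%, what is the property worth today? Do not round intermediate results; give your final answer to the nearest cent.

£601964.24

D_1 = 28186.80000
D_2 = 31907.45760
D_3 = 36119.24200
D_4 = 40886.98195
Terminal value at year 4: TV = D_4×(1+g_2)/(r−g_2) = 41214.07780/0.064 = 643969.96568
P_0 = D_1/(1+r)^1 + D_2/(1+r)^2 + D_3/(1+r)^3 + D_4/(1+r)^4 + TV/(1+r)^4
    = 26293.65672 + 27765.31661 + 29319.34552 + 30960.35367 + 487625.57025 = 601964.24276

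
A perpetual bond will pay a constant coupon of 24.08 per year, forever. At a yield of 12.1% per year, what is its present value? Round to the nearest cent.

199.01

Level perpetuity: PV = C / r = 24.08 / 0.121 = 199.01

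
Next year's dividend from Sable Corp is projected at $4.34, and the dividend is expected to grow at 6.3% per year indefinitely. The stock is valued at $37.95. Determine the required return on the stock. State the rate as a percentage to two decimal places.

P = D₁/(r − g) ⇒ r = D₁/P + g = $4.3400/$37.95 + 0.063 = 0.114361 + 0.063 = 0.177361

17.74%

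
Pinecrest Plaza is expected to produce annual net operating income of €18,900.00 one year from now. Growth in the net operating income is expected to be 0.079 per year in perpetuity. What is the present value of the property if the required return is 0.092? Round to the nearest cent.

Growing perpetuity: P = D₁ / (r − g) = €18,900.0000 / (0.092 − 0.079) = €1,453,846.15

€1453846.15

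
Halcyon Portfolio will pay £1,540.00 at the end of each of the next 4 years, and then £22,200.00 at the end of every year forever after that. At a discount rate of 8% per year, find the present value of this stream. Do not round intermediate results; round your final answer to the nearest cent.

£209071.46

PV of 4-year annuity: £1,540.00 × [1 − (1+0.08)^−4] / 0.08 = 5100.67533
Perpetuity value at year 4: £22,200.00 / 0.08 = 277500.00000
PV of perpetuity: 277500.00000 / (1+0.08)^4 = 203970.78415
Total PV = 5100.67533 + 203970.78415 = 209071.45948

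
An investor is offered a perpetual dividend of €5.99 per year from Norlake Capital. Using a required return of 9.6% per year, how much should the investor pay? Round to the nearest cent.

Level perpetuity: PV = C / r = €5.99 / 0.096 = €62.40

€62.40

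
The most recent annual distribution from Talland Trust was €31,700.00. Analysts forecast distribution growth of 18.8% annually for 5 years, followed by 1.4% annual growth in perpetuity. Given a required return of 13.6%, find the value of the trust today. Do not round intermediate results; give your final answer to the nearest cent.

€511195.75

D_1 = 37659.60000
D_2 = 44739.60480
D_3 = 53150.65050
D_4 = 63142.97280
D_5 = 75013.85168
Terminal value at year 5: TV = D_5×(1+g_2)/(r−g_2) = 76064.04561/0.122 = 623475.78366
P_0 = D_1/(1+r)^1 + D_2/(1+r)^2 + D_3/(1+r)^3 + D_4/(1+r)^4 + D_5/(1+r)^5 + TV/(1+r)^5
    = 33151.05634 + 34668.53427 + 36255.47422 + 37915.05578 + 39650.60411 + 329555.02107 = 511195.74579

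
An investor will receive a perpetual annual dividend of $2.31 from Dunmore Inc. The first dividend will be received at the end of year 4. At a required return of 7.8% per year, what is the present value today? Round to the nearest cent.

Value at end of year 3: C / r = $2.31 / 0.078 = $29.6154
Discount to today: PV = $29.6154 / (1 + 0.078)^3 = $29.6154 / 1.252727 = $23.64

$23.64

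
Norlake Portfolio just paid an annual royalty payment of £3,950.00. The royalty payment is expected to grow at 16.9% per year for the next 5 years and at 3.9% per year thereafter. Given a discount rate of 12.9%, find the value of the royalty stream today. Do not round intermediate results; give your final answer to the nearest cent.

D_1 = 4617.55000
D_2 = 5397.91595
D_3 = 6310.16375
D_4 = 7376.58142
D_5 = 8623.22368
Terminal value at year 5: TV = D_5×(1+g_2)/(r−g_2) = 8959.52940/0.09 = 99550.32669
P_0 = D_1/(1+r)^1 + D_2/(1+r)^2 + D_3/(1+r)^3 + D_4/(1+r)^4 + D_5/(1+r)^5 + TV/(1+r)^5
    = 4089.94686 + 4234.85197 + 4384.89101 + 4540.24588 + 4701.10490 + 54271.64431 = 76222.68492

£76222.68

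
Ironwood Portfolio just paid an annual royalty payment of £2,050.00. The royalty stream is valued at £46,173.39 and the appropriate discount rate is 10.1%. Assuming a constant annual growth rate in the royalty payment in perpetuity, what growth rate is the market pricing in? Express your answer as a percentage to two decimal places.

5.42%

P = D₀(1+g)/(r−g) ⇒ P(r−g) = D₀(1+g) ⇒ g(P+D₀) = P·r − D₀
g = (P·r − D₀)/(P + D₀) = (£46,173.39×0.101 − £2,050.00) / (£46,173.39 + £2,050.00) = 0.054196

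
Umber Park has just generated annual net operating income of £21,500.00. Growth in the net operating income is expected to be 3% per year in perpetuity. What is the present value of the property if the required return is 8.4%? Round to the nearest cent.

£410092.59

D₁ = D₀ × (1 + g) = £21,500.00 × 1.03 = £22,145.0000
Growing perpetuity: P = D₁ / (r − g) = £22,145.0000 / (0.084 − 0.03) = £410,092.59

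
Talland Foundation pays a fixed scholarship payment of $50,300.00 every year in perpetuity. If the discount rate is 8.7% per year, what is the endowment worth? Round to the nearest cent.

$578160.92

Level perpetuity: PV = C / r = $50,300.00 / 0.087 = $578,160.92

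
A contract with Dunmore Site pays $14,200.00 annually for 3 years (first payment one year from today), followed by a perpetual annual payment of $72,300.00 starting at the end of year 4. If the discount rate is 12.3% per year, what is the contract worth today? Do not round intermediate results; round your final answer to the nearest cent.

PV of 3-year annuity: $14,200.00 × [1 − (1+0.123)^−3] / 0.123 = 33930.94734
Perpetuity value at year 3: $72,300.00 / 0.123 = 587804.87805
PV of perpetuity: 587804.87805 / (1+0.123)^3 = 415043.78700
Total PV = 33930.94734 + 415043.78700 = 448974.73434

$448974.73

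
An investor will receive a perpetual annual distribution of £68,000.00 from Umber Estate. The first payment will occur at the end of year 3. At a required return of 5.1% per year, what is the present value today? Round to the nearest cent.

Value at end of year 2: C / r = £68,000.00 / 0.051 = £1,333,333.3333
Discount to today: PV = £1,333,333.3333 / (1 + 0.051)^2 = £1,333,333.3333 / 1.104601 = £1,207,072.36

£1207072.36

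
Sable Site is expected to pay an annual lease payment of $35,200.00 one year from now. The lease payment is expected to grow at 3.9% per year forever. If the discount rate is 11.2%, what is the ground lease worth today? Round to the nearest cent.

Growing perpetuity: P = D₁ / (r − g) = $35,200.0000 / (0.112 − 0.039) = $482,191.78

$482191.78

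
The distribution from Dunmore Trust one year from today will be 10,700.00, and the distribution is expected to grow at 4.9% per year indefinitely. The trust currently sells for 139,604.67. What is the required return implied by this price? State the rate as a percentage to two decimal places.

P = D₁/(r − g) ⇒ r = D₁/P + g = 10,700.0000/139,604.67 + 0.049 = 0.076645 + 0.049 = 0.125645

12.56%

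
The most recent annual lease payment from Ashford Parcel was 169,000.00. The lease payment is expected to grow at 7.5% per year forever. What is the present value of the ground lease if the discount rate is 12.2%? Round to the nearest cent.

D₁ = D₀ × (1 + g) = 169,000.00 × 1.075 = 181,675.0000
Growing perpetuity: P = D₁ / (r − g) = 181,675.0000 / (0.122 − 0.075) = 3,865,425.53

3865425.53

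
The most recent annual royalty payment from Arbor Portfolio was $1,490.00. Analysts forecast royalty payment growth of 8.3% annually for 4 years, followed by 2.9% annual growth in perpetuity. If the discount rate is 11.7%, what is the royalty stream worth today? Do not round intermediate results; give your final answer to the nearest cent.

$20916.49

D_1 = 1613.67000
D_2 = 1747.60461
D_3 = 1892.65579
D_4 = 2049.74622
Terminal value at year 4: TV = D_4×(1+g_2)/(r−g_2) = 2109.18886/0.088 = 23968.05527
P_0 = D_1/(1+r)^1 + D_2/(1+r)^2 + D_3/(1+r)^3 + D_4/(1+r)^4 + TV/(1+r)^4
    = 1444.64637 + 1400.67325 + 1358.03861 + 1316.70172 + 15396.43260 = 20916.49256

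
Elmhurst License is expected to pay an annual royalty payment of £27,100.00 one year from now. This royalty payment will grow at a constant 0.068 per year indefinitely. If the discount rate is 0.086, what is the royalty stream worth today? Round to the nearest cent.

£1505555.56

Growing perpetuity: P = D₁ / (r − g) = £27,100.0000 / (0.086 − 0.068) = £1,505,555.56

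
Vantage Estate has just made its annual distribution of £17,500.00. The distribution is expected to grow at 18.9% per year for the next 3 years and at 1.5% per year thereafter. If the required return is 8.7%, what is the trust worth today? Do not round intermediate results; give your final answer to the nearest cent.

D_1 = 20807.50000
D_2 = 24740.11750
D_3 = 29415.99971
Terminal value at year 3: TV = D_3×(1+g_2)/(r−g_2) = 29857.23970/0.072 = 414683.88477
P_0 = D_1/(1+r)^1 + D_2/(1+r)^2 + D_3/(1+r)^3 + TV/(1+r)^3
    = 19142.13431 + 20938.36035 + 22903.13749 + 322870.61884 = 385854.25099

£385854.25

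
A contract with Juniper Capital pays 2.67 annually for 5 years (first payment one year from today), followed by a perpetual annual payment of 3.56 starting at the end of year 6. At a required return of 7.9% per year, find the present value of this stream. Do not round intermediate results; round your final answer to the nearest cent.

PV of 5-year annuity: 2.67 × [1 − (1+0.079)^−5] / 0.079 = 10.68869
Perpetuity value at year 5: 3.56 / 0.079 = 45.06329
PV of perpetuity: 45.06329 / (1+0.079)^5 = 30.81170
Total PV = 10.68869 + 30.81170 = 41.50039

41.50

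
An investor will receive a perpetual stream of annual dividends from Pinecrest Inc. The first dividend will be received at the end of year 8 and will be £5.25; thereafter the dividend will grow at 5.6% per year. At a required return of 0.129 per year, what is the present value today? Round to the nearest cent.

£30.76

Value at end of year 7: C₁ / (r − g) = £5.25 / (0.129 − 0.056) = £71.9178
Discount to today: PV = £71.9178 / (1 + 0.129)^7 = £71.9178 / 2.338070 = £30.76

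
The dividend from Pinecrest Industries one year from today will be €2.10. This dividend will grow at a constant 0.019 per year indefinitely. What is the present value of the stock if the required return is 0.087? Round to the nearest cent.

€30.88

Growing perpetuity: P = D₁ / (r − g) = €2.1000 / (0.087 − 0.019) = €30.88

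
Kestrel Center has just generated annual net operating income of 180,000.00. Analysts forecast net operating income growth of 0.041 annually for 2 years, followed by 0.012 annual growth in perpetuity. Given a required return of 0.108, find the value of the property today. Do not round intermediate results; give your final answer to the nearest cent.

D_1 = 187380.00000
D_2 = 195062.58000
Terminal value at year 2: TV = D_2×(1+g_2)/(r−g_2) = 197403.33096/0.096 = 2056284.69750
P_0 = D_1/(1+r)^1 + D_2/(1+r)^2 + TV/(1+r)^2
    = 169115.52347 + 158889.22376 + 1674957.23382 = 2002961.98105

2002961.98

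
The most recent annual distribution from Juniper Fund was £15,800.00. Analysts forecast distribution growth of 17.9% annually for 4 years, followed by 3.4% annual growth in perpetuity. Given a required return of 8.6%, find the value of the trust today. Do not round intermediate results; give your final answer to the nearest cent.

£514365.11

D_1 = 18628.20000
D_2 = 21962.64780
D_3 = 25893.96176
D_4 = 30528.98091
Terminal value at year 4: TV = D_4×(1+g_2)/(r−g_2) = 31566.96626/0.052 = 607057.04349
P_0 = D_1/(1+r)^1 + D_2/(1+r)^2 + D_3/(1+r)^3 + D_4/(1+r)^4 + TV/(1+r)^4
    = 17153.03867 + 18621.94530 + 20216.64227 + 21947.90170 + 436425.58371 = 514365.11166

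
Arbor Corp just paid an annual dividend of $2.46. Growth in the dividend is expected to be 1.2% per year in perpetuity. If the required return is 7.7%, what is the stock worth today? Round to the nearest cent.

$38.30

D₁ = D₀ × (1 + g) = $2.46 × 1.012 = $2.4895
Growing perpetuity: P = D₁ / (r − g) = $2.4895 / (0.077 − 0.012) = $38.30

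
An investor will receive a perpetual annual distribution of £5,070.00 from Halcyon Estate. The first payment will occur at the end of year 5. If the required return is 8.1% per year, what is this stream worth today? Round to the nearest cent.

£45837.42

Value at end of year 4: C / r = £5,070.00 / 0.081 = £62,592.5926
Discount to today: PV = £62,592.5926 / (1 + 0.081)^4 = £62,592.5926 / 1.365535 = £45,837.42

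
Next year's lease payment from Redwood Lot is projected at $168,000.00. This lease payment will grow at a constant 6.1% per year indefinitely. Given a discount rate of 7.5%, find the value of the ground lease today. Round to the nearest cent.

$12000000.00

Growing perpetuity: P = D₁ / (r − g) = $168,000.0000 / (0.075 − 0.061) = $12,000,000.00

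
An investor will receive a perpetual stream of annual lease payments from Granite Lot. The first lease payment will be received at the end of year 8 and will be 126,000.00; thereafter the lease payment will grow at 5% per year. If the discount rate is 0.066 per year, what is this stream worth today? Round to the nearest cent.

5034427.95

Value at end of year 7: C₁ / (r − g) = 126,000.00 / (0.066 − 0.05) = 7,875,000.0000
Discount to today: PV = 7,875,000.0000 / (1 + 0.066)^7 = 7,875,000.0000 / 1.564229 = 5,034,427.95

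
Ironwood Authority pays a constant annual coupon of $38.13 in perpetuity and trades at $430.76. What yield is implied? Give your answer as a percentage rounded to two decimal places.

P = C/r ⇒ r = C/P = $38.13/$430.76 = 0.088518

8.85%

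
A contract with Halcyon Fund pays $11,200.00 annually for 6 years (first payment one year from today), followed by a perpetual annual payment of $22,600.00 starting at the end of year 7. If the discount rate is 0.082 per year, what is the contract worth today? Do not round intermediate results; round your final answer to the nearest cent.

PV of 6-year annuity: $11,200.00 × [1 − (1+0.082)^−6] / 0.082 = 51463.60369
Perpetuity value at year 6: $22,600.00 / 0.082 = 275609.75610
PV of perpetuity: 275609.75610 / (1+0.082)^6 = 171763.55579
Total PV = 51463.60369 + 171763.55579 = 223227.15948

$223227.16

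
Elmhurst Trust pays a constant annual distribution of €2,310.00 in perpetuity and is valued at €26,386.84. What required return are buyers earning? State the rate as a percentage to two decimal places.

P = C/r ⇒ r = C/P = €2,310.00/€26,386.84 = 0.087544

8.75%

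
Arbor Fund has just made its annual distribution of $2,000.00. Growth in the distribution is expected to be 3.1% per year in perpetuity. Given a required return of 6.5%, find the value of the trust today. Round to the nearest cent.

D₁ = D₀ × (1 + g) = $2,000.00 × 1.031 = $2,062.0000
Growing perpetuity: P = D₁ / (r − g) = $2,062.0000 / (0.065 − 0.031) = $60,647.06

$60647.06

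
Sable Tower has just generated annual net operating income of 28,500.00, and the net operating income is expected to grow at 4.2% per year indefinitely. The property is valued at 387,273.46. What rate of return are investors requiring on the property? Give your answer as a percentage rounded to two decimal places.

11.87%

D₁ = 28,500.00 × 1.042 = 29,697.0000
P = D₁/(r − g) ⇒ r = D₁/P + g = 29,697.0000/387,273.46 + 0.042 = 0.076682 + 0.042 = 0.118682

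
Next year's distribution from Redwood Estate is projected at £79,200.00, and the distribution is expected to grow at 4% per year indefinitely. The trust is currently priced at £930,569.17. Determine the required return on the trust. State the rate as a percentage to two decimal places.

P = D₁/(r − g) ⇒ r = D₁/P + g = £79,200.0000/£930,569.17 + 0.04 = 0.085109 + 0.04 = 0.125109

12.51%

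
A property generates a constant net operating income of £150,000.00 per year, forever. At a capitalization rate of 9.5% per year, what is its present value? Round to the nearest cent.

£1578947.37

Level perpetuity: PV = C / r = £150,000.00 / 0.095 = £1,578,947.37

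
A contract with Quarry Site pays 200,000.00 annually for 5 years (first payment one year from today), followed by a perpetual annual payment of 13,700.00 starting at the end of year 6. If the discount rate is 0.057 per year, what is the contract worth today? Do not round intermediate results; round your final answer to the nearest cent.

1031560.57

PV of 5-year annuity: 200,000.00 × [1 − (1+0.057)^−5] / 0.057 = 849393.12294
Perpetuity value at year 5: 13,700.00 / 0.057 = 240350.87719
PV of perpetuity: 240350.87719 / (1+0.057)^5 = 182167.44827
Total PV = 849393.12294 + 182167.44827 = 1031560.57122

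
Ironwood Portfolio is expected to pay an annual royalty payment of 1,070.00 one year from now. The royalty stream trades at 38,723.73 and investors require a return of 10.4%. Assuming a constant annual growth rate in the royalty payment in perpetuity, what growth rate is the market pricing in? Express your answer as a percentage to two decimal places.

7.64%

P = D₁/(r−g) ⇒ g = r − D₁/P = 0.104 − 1,070.00/38,723.73 = 0.076368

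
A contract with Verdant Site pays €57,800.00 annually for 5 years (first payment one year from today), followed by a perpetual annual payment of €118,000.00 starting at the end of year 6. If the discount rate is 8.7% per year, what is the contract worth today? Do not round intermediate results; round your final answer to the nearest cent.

€1120330.73

PV of 5-year annuity: €57,800.00 × [1 − (1+0.087)^−5] / 0.087 = 226582.82790
Perpetuity value at year 5: €118,000.00 / 0.087 = 1356321.83908
PV of perpetuity: 1356321.83908 / (1+0.087)^5 = 893747.89977
Total PV = 226582.82790 + 893747.89977 = 1120330.72767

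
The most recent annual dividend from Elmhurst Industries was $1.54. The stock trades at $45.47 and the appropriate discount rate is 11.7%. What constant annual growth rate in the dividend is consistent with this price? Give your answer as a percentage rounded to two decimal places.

P = D₀(1+g)/(r−g) ⇒ P(r−g) = D₀(1+g) ⇒ g(P+D₀) = P·r − D₀
g = (P·r − D₀)/(P + D₀) = ($45.47×0.117 − $1.54) / ($45.47 + $1.54) = 0.080408

8.04%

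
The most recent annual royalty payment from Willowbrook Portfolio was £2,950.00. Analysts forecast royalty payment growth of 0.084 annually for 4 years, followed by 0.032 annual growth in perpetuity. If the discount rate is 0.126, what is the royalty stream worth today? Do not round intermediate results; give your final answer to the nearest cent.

D_1 = 3197.80000
D_2 = 3466.41520
D_3 = 3757.59408
D_4 = 4073.23198
Terminal value at year 4: TV = D_4×(1+g_2)/(r−g_2) = 4203.57540/0.094 = 44718.88726
P_0 = D_1/(1+r)^1 + D_2/(1+r)^2 + D_3/(1+r)^3 + D_4/(1+r)^4 + TV/(1+r)^4
    = 2839.96448 + 2734.03330 + 2632.05337 + 2533.87731 + 27818.73814 = 38558.66659

£38558.67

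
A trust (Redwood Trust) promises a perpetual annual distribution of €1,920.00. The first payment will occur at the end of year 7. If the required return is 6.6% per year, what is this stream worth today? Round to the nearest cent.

Value at end of year 6: C / r = €1,920.00 / 0.066 = €29,090.9091
Discount to today: PV = €29,090.9091 / (1 + 0.066)^6 = €29,090.9091 / 1.467382 = €19,825.04

€19825.04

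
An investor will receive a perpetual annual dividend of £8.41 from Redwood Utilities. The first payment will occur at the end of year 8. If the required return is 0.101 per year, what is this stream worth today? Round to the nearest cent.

Value at end of year 7: C / r = £8.41 / 0.101 = £83.2673
Discount to today: PV = £83.2673 / (1 + 0.101)^7 = £83.2673 / 1.961152 = £42.46

£42.46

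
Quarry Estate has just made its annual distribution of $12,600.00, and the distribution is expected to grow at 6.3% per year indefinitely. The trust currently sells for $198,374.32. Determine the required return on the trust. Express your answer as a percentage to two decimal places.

13.05%

D₁ = $12,600.00 × 1.063 = $13,393.8000
P = D₁/(r − g) ⇒ r = D₁/P + g = $13,393.8000/$198,374.32 + 0.063 = 0.067518 + 0.063 = 0.130518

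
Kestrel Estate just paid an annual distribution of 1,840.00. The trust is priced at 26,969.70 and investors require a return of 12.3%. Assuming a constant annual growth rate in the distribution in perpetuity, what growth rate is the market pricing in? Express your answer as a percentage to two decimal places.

P = D₀(1+g)/(r−g) ⇒ P(r−g) = D₀(1+g) ⇒ g(P+D₀) = P·r − D₀
g = (P·r − D₀)/(P + D₀) = (26,969.70×0.123 − 1,840.00) / (26,969.70 + 1,840.00) = 0.051277

5.13%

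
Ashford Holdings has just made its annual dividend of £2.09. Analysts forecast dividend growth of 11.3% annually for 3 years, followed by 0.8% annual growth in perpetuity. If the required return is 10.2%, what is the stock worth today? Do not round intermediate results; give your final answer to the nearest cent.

D_1 = 2.32617
D_2 = 2.58903
D_3 = 2.88159
Terminal value at year 3: TV = D_3×(1+g_2)/(r−g_2) = 2.90464/0.094 = 30.90043
P_0 = D_1/(1+r)^1 + D_2/(1+r)^2 + D_3/(1+r)^3 + TV/(1+r)^3
    = 2.11086 + 2.13193 + 2.15321 + 23.08977 = 29.48578

£29.49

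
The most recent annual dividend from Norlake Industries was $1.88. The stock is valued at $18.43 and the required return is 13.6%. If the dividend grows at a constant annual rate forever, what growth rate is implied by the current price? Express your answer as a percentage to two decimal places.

P = D₀(1+g)/(r−g) ⇒ P(r−g) = D₀(1+g) ⇒ g(P+D₀) = P·r − D₀
g = (P·r − D₀)/(P + D₀) = ($18.43×0.136 − $1.88) / ($18.43 + $1.88) = 0.030846

3.08%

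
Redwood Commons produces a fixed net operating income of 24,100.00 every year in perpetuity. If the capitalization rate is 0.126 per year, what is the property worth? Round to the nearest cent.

191269.84

Level perpetuity: PV = C / r = 24,100.00 / 0.126 = 191,269.84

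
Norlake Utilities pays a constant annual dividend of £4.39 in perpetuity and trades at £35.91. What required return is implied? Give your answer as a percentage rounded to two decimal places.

12.23%

P = C/r ⇒ r = C/P = £4.39/£35.91 = 0.122250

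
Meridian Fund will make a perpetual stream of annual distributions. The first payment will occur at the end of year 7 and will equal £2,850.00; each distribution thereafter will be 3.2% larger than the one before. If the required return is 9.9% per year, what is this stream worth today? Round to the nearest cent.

£24142.59

Value at end of year 6: C₁ / (r − g) = £2,850.00 / (0.099 − 0.032) = £42,537.3134
Discount to today: PV = £42,537.3134 / (1 + 0.099)^6 = £42,537.3134 / 1.761920 = £24,142.59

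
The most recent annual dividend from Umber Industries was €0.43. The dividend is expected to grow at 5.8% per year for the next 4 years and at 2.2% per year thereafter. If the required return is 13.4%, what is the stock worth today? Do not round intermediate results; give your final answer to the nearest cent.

D_1 = 0.45494
D_2 = 0.48133
D_3 = 0.50924
D_4 = 0.53878
Terminal value at year 4: TV = D_4×(1+g_2)/(r−g_2) = 0.55063/0.112 = 4.91636
P_0 = D_1/(1+r)^1 + D_2/(1+r)^2 + D_3/(1+r)^3 + D_4/(1+r)^4 + TV/(1+r)^4
    = 0.40118 + 0.37429 + 0.34921 + 0.32581 + 2.97298 = 4.42347

€4.42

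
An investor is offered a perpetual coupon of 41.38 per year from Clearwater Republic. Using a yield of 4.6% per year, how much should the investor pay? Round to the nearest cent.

Level perpetuity: PV = C / r = 41.38 / 0.046 = 899.57

899.57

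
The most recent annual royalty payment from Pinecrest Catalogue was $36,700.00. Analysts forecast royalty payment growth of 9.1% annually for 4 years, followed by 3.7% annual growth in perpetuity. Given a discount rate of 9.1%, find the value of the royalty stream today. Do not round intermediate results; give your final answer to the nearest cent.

D_1 = 40039.70000
D_2 = 43683.31270
D_3 = 47658.49416
D_4 = 51995.41712
Terminal value at year 4: TV = D_4×(1+g_2)/(r−g_2) = 53919.24756/0.054 = 998504.58440
P_0 = D_1/(1+r)^1 + D_2/(1+r)^2 + D_3/(1+r)^3 + D_4/(1+r)^4 + TV/(1+r)^4
    = 36700.00000 + 36700.00000 + 36700.00000 + 36700.00000 + 704775.92593 = 851575.92593

$851575.93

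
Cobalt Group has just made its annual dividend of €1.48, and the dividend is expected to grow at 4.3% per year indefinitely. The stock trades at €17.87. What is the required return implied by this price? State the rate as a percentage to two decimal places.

12.94%

D₁ = €1.48 × 1.043 = €1.5436
P = D₁/(r − g) ⇒ r = D₁/P + g = €1.5436/€17.87 + 0.043 = 0.086382 + 0.043 = 0.129382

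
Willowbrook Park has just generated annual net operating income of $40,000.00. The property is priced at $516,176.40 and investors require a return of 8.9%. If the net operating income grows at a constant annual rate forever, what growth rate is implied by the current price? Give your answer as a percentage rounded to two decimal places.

1.07%

P = D₀(1+g)/(r−g) ⇒ P(r−g) = D₀(1+g) ⇒ g(P+D₀) = P·r − D₀
g = (P·r − D₀)/(P + D₀) = ($516,176.40×0.089 − $40,000.00) / ($516,176.40 + $40,000.00) = 0.010680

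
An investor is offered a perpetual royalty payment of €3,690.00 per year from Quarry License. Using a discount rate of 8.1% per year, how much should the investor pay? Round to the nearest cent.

Level perpetuity: PV = C / r = €3,690.00 / 0.081 = €45,555.56

€45555.56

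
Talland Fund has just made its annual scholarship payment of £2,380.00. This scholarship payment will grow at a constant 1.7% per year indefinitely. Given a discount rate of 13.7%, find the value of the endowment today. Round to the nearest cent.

£20170.50

D₁ = D₀ × (1 + g) = £2,380.00 × 1.017 = £2,420.4600
Growing perpetuity: P = D₁ / (r − g) = £2,420.4600 / (0.137 − 0.017) = £20,170.50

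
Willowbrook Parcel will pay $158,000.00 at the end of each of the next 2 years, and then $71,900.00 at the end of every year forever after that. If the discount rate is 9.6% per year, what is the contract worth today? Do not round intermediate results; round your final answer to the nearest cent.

$899194.09

PV of 2-year annuity: $158,000.00 × [1 − (1+0.096)^−2] / 0.096 = 275693.96345
Perpetuity value at year 2: $71,900.00 / 0.096 = 748958.33333
PV of perpetuity: 748958.33333 / (1+0.096)^2 = 623500.13098
Total PV = 275693.96345 + 623500.13098 = 899194.09443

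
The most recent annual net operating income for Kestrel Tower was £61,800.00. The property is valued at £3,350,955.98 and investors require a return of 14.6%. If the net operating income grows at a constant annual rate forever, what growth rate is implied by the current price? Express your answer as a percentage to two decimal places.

P = D₀(1+g)/(r−g) ⇒ P(r−g) = D₀(1+g) ⇒ g(P+D₀) = P·r − D₀
g = (P·r − D₀)/(P + D₀) = (£3,350,955.98×0.146 − £61,800.00) / (£3,350,955.98 + £61,800.00) = 0.125248

12.52%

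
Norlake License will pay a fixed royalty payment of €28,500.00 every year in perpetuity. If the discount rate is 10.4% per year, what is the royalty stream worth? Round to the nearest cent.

Level perpetuity: PV = C / r = €28,500.00 / 0.104 = €274,038.46

€274038.46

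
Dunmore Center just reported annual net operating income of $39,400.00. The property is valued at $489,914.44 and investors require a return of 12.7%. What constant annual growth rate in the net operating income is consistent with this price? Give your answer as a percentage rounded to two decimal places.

4.31%

P = D₀(1+g)/(r−g) ⇒ P(r−g) = D₀(1+g) ⇒ g(P+D₀) = P·r − D₀
g = (P·r − D₀)/(P + D₀) = ($489,914.44×0.127 − $39,400.00) / ($489,914.44 + $39,400.00) = 0.043111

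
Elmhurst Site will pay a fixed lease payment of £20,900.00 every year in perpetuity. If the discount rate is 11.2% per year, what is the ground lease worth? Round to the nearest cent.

Level perpetuity: PV = C / r = £20,900.00 / 0.112 = £186,607.14

£186607.14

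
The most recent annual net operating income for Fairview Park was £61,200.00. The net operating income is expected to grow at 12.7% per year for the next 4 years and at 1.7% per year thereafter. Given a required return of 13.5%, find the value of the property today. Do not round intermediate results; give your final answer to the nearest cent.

D_1 = 68972.40000
D_2 = 77731.89480
D_3 = 87603.84544
D_4 = 98729.53381
Terminal value at year 4: TV = D_4×(1+g_2)/(r−g_2) = 100407.93589/0.118 = 850914.71089
P_0 = D_1/(1+r)^1 + D_2/(1+r)^2 + D_3/(1+r)^3 + D_4/(1+r)^4 + TV/(1+r)^4
    = 60768.63436 + 60340.30919 + 59915.00304 + 59492.69465 + 512746.35982 = 753263.00106

£753263.00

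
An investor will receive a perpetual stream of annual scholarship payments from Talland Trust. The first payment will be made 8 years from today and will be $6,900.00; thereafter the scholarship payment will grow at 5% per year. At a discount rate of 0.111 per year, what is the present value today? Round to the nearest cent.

Value at end of year 7: C₁ / (r − g) = $6,900.00 / (0.111 − 0.05) = $113,114.7541
Discount to today: PV = $113,114.7541 / (1 + 0.111)^7 = $113,114.7541 / 2.089288 = $54,140.32

$54140.32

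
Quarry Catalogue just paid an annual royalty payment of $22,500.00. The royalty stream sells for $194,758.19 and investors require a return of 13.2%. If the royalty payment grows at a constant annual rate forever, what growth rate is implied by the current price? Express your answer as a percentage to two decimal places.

P = D₀(1+g)/(r−g) ⇒ P(r−g) = D₀(1+g) ⇒ g(P+D₀) = P·r − D₀
g = (P·r − D₀)/(P + D₀) = ($194,758.19×0.132 − $22,500.00) / ($194,758.19 + $22,500.00) = 0.014766

1.48%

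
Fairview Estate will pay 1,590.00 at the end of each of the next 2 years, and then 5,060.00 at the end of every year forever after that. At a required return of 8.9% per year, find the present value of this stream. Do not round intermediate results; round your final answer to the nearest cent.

50741.53

PV of 2-year annuity: 1,590.00 × [1 − (1+0.089)^−2] / 0.089 = 2800.78521
Perpetuity value at year 2: 5,060.00 / 0.089 = 56853.93258
PV of perpetuity: 56853.93258 / (1+0.089)^2 = 47940.74191
Total PV = 2800.78521 + 47940.74191 = 50741.52712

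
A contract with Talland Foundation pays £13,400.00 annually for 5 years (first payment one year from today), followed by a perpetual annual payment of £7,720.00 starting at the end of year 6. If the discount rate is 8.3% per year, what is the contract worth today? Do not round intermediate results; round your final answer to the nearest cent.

PV of 5-year annuity: £13,400.00 × [1 − (1+0.083)^−5] / 0.083 = 53081.93403
Perpetuity value at year 5: £7,720.00 / 0.083 = 93012.04819
PV of perpetuity: 93012.04819 / (1+0.083)^5 = 62430.51605
Total PV = 53081.93403 + 62430.51605 = 115512.45008

£115512.45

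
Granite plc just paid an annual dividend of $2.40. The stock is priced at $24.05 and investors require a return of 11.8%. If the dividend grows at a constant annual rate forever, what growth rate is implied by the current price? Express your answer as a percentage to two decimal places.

1.66%

P = D₀(1+g)/(r−g) ⇒ P(r−g) = D₀(1+g) ⇒ g(P+D₀) = P·r − D₀
g = (P·r − D₀)/(P + D₀) = ($24.05×0.118 − $2.40) / ($24.05 + $2.40) = 0.016556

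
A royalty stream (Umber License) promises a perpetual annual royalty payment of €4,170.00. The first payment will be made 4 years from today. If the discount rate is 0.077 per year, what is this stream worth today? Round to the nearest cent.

€43350.91

Value at end of year 3: C / r = €4,170.00 / 0.077 = €54,155.8442
Discount to today: PV = €54,155.8442 / (1 + 0.077)^3 = €54,155.8442 / 1.249244 = €43,350.91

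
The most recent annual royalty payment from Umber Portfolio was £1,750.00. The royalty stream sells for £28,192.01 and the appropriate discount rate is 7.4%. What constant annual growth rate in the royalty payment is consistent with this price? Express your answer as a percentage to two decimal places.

P = D₀(1+g)/(r−g) ⇒ P(r−g) = D₀(1+g) ⇒ g(P+D₀) = P·r − D₀
g = (P·r − D₀)/(P + D₀) = (£28,192.01×0.074 − £1,750.00) / (£28,192.01 + £1,750.00) = 0.011229

1.12%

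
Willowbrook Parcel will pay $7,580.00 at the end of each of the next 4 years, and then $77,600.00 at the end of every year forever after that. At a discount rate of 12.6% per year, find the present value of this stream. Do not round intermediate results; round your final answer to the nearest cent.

$405857.63

PV of 4-year annuity: $7,580.00 × [1 − (1+0.126)^−4] / 0.126 = 22735.17015
Perpetuity value at year 4: $77,600.00 / 0.126 = 615873.01587
PV of perpetuity: 615873.01587 / (1+0.126)^4 = 383122.46129
Total PV = 22735.17015 + 383122.46129 = 405857.63144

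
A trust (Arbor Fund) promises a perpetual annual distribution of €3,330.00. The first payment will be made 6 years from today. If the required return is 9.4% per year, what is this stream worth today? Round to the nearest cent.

€22606.31

Value at end of year 5: C / r = €3,330.00 / 0.094 = €35,425.5319
Discount to today: PV = €35,425.5319 / (1 + 0.094)^5 = €35,425.5319 / 1.567064 = €22,606.31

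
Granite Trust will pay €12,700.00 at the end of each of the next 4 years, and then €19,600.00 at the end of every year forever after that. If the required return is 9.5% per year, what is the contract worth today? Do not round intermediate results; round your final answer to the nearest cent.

PV of 4-year annuity: €12,700.00 × [1 − (1+0.095)^−4] / 0.095 = 40696.91024
Perpetuity value at year 4: €19,600.00 / 0.095 = 206315.78947
PV of perpetuity: 206315.78947 / (1+0.095)^4 = 143507.95950
Total PV = 40696.91024 + 143507.95950 = 184204.86974

€184204.87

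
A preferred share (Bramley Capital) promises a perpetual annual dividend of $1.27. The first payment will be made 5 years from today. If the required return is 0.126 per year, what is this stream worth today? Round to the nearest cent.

Value at end of year 4: C / r = $1.27 / 0.126 = $10.0794
Discount to today: PV = $10.0794 / (1 + 0.126)^4 = $10.0794 / 1.607510 = $6.27

$6.27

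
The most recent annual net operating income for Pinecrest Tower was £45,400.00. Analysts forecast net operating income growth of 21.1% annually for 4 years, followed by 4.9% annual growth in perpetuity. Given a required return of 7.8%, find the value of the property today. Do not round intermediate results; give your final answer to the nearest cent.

D_1 = 54979.40000
D_2 = 66580.05340
D_3 = 80628.44467
D_4 = 97641.04649
Terminal value at year 4: TV = D_4×(1+g_2)/(r−g_2) = 102425.45777/0.029 = 3531912.33691
P_0 = D_1/(1+r)^1 + D_2/(1+r)^2 + D_3/(1+r)^3 + D_4/(1+r)^4 + TV/(1+r)^4
    = 51001.29870 + 57293.66672 + 64362.36586 + 72303.17724 + 2615380.44557 = 2860340.95409

£2860340.95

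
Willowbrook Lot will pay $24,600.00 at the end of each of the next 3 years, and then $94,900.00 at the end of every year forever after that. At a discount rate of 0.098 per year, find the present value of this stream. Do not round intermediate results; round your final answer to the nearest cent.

PV of 3-year annuity: $24,600.00 × [1 − (1+0.098)^−3] / 0.098 = 61392.60618
Perpetuity value at year 3: $94,900.00 / 0.098 = 968367.34694
PV of perpetuity: 968367.34694 / (1+0.098)^3 = 731531.64260
Total PV = 61392.60618 + 731531.64260 = 792924.24878

$792924.25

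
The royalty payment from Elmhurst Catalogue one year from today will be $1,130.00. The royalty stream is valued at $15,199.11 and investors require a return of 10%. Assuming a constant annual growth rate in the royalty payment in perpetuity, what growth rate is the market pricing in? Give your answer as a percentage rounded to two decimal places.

2.57%

P = D₁/(r−g) ⇒ g = r − D₁/P = 0.1 − $1,130.00/$15,199.11 = 0.025654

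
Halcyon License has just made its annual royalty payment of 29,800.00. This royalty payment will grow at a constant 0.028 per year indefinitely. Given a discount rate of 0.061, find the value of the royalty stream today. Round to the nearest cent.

928315.15

D₁ = D₀ × (1 + g) = 29,800.00 × 1.028 = 30,634.4000
Growing perpetuity: P = D₁ / (r − g) = 30,634.4000 / (0.061 − 0.028) = 928,315.15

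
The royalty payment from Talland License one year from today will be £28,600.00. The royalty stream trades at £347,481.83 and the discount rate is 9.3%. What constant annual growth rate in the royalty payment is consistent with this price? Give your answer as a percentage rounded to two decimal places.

P = D₁/(r−g) ⇒ g = r − D₁/P = 0.093 − £28,600.00/£347,481.83 = 0.010694

1.07%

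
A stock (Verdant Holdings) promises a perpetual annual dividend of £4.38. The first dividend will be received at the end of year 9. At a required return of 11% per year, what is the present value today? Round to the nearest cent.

Value at end of year 8: C / r = £4.38 / 0.11 = £39.8182
Discount to today: PV = £39.8182 / (1 + 0.11)^8 = £39.8182 / 2.304538 = £17.28

£17.28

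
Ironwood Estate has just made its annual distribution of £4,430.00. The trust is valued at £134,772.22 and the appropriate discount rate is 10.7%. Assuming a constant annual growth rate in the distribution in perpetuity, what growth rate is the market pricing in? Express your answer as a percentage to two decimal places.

P = D₀(1+g)/(r−g) ⇒ P(r−g) = D₀(1+g) ⇒ g(P+D₀) = P·r − D₀
g = (P·r − D₀)/(P + D₀) = (£134,772.22×0.107 − £4,430.00) / (£134,772.22 + £4,430.00) = 0.071771

7.18%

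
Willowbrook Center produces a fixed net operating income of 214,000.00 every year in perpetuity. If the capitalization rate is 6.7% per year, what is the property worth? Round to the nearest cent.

3194029.85

Level perpetuity: PV = C / r = 214,000.00 / 0.067 = 3,194,029.85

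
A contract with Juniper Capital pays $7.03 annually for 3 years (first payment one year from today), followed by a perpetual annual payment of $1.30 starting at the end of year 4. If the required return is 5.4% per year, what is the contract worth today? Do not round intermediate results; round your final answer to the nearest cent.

$39.56

PV of 3-year annuity: $7.03 × [1 − (1+0.054)^−3] / 0.054 = 19.00184
Perpetuity value at year 3: $1.30 / 0.054 = 24.07407
PV of perpetuity: 24.07407 / (1+0.054)^3 = 20.56022
Total PV = 19.00184 + 20.56022 = 39.56206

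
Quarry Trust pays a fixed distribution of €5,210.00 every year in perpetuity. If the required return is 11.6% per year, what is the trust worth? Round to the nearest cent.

Level perpetuity: PV = C / r = €5,210.00 / 0.116 = €44,913.79

€44913.79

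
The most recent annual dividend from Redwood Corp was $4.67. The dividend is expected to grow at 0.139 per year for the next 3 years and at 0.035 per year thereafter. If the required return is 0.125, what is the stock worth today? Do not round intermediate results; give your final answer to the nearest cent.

$70.10

D_1 = 5.31913
D_2 = 6.05849
D_3 = 6.90062
Terminal value at year 3: TV = D_3×(1+g_2)/(r−g_2) = 7.14214/0.09 = 79.35712
P_0 = D_1/(1+r)^1 + D_2/(1+r)^2 + D_3/(1+r)^3 + TV/(1+r)^3
    = 4.72812 + 4.78695 + 4.84653 + 55.73504 = 70.09664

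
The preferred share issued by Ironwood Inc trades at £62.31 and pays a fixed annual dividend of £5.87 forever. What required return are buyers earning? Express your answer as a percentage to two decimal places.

9.42%

P = C/r ⇒ r = C/P = £5.87/£62.31 = 0.094206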